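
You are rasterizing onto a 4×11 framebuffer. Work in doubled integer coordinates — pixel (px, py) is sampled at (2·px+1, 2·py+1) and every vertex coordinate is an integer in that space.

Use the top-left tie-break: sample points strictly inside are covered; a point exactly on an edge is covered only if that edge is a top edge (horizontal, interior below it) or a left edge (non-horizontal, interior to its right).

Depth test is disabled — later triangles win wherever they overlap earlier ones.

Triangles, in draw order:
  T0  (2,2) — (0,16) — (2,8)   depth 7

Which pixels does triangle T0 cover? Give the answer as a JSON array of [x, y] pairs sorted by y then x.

T0:
  2·area = 12  (B↔C swapped to make it positive)
  edge (2, 2)→(2, 8): d=(0,6) right/bottom  bias=-1
  edge (2, 8)→(0, 16): d=(-2,8) right/bottom  bias=-1
  edge (0, 16)→(2, 2): d=(2,-14) top-left  bias=+0
    (0,4)@(1, 9): e=[6,6,0] → #  [on edge]
    (1,4)@(3, 9): e=[-6,-10,28] → ·
    (0,5)@(1, 11): e=[6,2,4] → #
    (1,5)@(3, 11): e=[-6,-14,32] → ·
    (0,6)@(1, 13): e=[6,-2,8] → ·
  covered (2 px):
    · · · ·
    · · · ·
    · · · ·
    · · · ·
    # · · ·
    # · · ·
    · · · ·
    · · · ·
    · · · ·
    · · · ·
    · · · ·

Final: [[0,4],[0,5]]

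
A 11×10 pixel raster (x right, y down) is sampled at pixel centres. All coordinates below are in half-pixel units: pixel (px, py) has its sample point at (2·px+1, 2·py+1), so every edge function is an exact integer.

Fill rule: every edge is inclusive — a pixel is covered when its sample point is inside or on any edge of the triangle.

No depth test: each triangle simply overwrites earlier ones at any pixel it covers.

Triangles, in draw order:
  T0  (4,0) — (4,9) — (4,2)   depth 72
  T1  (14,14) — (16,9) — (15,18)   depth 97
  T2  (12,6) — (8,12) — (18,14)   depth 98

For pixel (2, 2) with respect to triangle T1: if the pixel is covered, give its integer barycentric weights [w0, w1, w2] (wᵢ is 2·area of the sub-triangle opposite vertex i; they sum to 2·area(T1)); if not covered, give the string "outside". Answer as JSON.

T0:
  degenerate (2·area = 0) — covers nothing
T1:
  2·area = 13
  edge (14, 14)→(16, 9): d=(2,-5) inclusive
  edge (16, 9)→(15, 18): d=(-1,9) inclusive
  edge (15, 18)→(14, 14): d=(-1,-4) inclusive
    (7,6)@(15, 13): e=[3,5,5] → #
    (8,6)@(17, 13): e=[13,-13,13] → ·
    (7,7)@(15, 15): e=[7,3,3] → #
    (8,7)@(17, 15): e=[17,-15,11] → ·
    (7,8)@(15, 17): e=[11,1,1] → #
    (8,8)@(17, 17): e=[21,-17,9] → ·
    (7,9)@(15, 19): e=[15,-1,-1] → ·
  covered (3 px):
    · · · · · · · · · · ·
    · · · · · · · · · · ·
    · · · · · · · · · · ·
    · · · · · · · · · · ·
    · · · · · · · · · · ·
    · · · · · · · · · · ·
    · · · · · · · # · · ·
    · · · · · · · # · · ·
    · · · · · · · # · · ·
    · · · · · · · · · · ·
T2:
  2·area = 68  (B↔C swapped to make it positive)
  edge (12, 6)→(18, 14): d=(6,8) inclusive
  edge (18, 14)→(8, 12): d=(-10,-2) inclusive
  edge (8, 12)→(12, 6): d=(4,-6) inclusive
    (5,4)@(11, 9): e=[26,36,6] → #
    (6,4)@(13, 9): e=[10,40,18] → #
    (7,4)@(15, 9): e=[-6,44,30] → ·
    (1,5)@(3, 11): e=[102,0,-34] → ·  [on edge]
    (4,5)@(9, 11): e=[54,12,2] → #
    (7,5)@(15, 11): e=[6,24,38] → #
    (8,5)@(17, 11): e=[-10,28,50] → ·
    (4,6)@(9, 13): e=[66,-8,10] → ·
    (5,6)@(11, 13): e=[50,-4,22] → ·
    (6,6)@(13, 13): e=[34,0,34] → #  [on edge]
    (8,6)@(17, 13): e=[2,8,58] → #
    (9,6)@(19, 13): e=[-14,12,70] → ·
  covered (9 px):
    · · · · · · · · · · ·
    · · · · · · · · · · ·
    · · · · · · · · · · ·
    · · · · · · · · · · ·
    · · · · · # # · · · ·
    · · · · # # # # · · ·
    · · · · · · # # # · ·
    · · · · · · · · · · ·
    · · · · · · · · · · ·
    · · · · · · · · · · ·

Result: "outside"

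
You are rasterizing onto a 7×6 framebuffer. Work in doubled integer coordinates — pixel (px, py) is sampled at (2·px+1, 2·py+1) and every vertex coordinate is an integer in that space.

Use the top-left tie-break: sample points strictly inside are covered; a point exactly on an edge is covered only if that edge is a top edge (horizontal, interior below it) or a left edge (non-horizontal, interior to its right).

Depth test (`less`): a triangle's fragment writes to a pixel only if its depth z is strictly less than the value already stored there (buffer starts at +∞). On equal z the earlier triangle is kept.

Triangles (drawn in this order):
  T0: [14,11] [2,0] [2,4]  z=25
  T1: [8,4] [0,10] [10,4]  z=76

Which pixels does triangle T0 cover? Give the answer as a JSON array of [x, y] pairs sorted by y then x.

T0:
  2·area = 48  (B↔C swapped to make it positive)
  edge (14, 11)→(2, 4): d=(-12,-7) top-left  bias=+0
  edge (2, 4)→(2, 0): d=(0,-4) top-left  bias=+0
  edge (2, 0)→(14, 11): d=(12,11) right/bottom  bias=-1
    (1,0)@(3, 1): e=[43,4,1] → █
    (2,0)@(5, 1): e=[57,12,-21] → ·
    (1,1)@(3, 3): e=[19,4,25] → █
    (2,1)@(5, 3): e=[33,12,3] → █
    (3,1)@(7, 3): e=[47,20,-19] → ·
    (1,2)@(3, 5): e=[-5,4,49] → ·
    (2,2)@(5, 5): e=[9,12,27] → █
    (3,2)@(7, 5): e=[23,20,5] → █
    (4,2)@(9, 5): e=[37,28,-17] → ·
    (2,3)@(5, 7): e=[-15,12,51] → ·
    (3,3)@(7, 7): e=[-1,20,29] → ·
    (4,3)@(9, 7): e=[13,28,7] → █
  covered (7 px):
    · █ · · · · ·
    · █ █ · · · ·
    · · █ █ · · ·
    · · · · █ · ·
    · · · · · █ ·
    · · · · · · ·
T1:
  2·area = 12  (B↔C swapped to make it positive)
  edge (8, 4)→(10, 4): d=(2,0) top-left  bias=+0
  edge (10, 4)→(0, 10): d=(-10,6) right/bottom  bias=-1
  edge (0, 10)→(8, 4): d=(8,-6) top-left  bias=+0
    (3,2)@(7, 5): e=[2,8,2] → █
    (4,2)@(9, 5): e=[2,-4,14] → ·
    (2,3)@(5, 7): e=[6,0,6] → ·  [on edge]
    (3,3)@(7, 7): e=[6,-12,18] → ·
  covered (1 px):
    · · · · · · ·
    · · · · · · ·
    · · · █ · · ·
    · · · · · · ·
    · · · · · · ·
    · · · · · · ·

Result: [[1,0],[1,1],[2,1],[2,2],[3,2],[4,3],[5,4]]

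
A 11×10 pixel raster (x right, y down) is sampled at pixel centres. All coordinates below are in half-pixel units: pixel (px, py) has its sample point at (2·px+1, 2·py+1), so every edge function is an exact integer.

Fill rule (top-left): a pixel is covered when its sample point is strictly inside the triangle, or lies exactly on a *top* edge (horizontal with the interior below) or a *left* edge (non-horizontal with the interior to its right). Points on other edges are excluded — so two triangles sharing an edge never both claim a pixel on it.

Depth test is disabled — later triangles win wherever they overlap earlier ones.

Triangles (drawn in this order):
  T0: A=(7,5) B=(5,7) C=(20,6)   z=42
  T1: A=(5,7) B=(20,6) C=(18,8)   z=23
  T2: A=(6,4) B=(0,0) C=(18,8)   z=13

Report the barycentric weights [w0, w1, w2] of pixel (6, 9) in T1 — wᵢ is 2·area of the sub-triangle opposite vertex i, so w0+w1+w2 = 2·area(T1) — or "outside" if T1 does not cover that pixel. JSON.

T0:
  2·area = 28  (B↔C swapped to make it positive)
  edge (7, 5)→(20, 6): d=(13,1) right/bottom  bias=-1
  edge (20, 6)→(5, 7): d=(-15,1) right/bottom  bias=-1
  edge (5, 7)→(7, 5): d=(2,-2) top-left  bias=+0
    (5,0)@(11, 1): e=[-56,84,0] → ·  [on edge]
    (4,1)@(9, 3): e=[-28,56,0] → ·  [on edge]
    (3,2)@(7, 5): e=[0,28,0] → ·  [on edge]
    (2,3)@(5, 7): e=[28,0,0] → ·  [on edge]
    (1,4)@(3, 9): e=[56,-28,0] → ·  [on edge]
    (0,5)@(1, 11): e=[84,-56,0] → ·  [on edge]
  covered (0 px):
    · · · · · · · · · · ·
    · · · · · · · · · · ·
    · · · · · · · · · · ·
    · · · · · · · · · · ·
    · · · · · · · · · · ·
    · · · · · · · · · · ·
    · · · · · · · · · · ·
    · · · · · · · · · · ·
    · · · · · · · · · · ·
    · · · · · · · · · · ·
T1:
  2·area = 28
  edge (5, 7)→(20, 6): d=(15,-1) top-left  bias=+0
  edge (20, 6)→(18, 8): d=(-2,2) right/bottom  bias=-1
  edge (18, 8)→(5, 7): d=(-13,-1) top-left  bias=+0
    (10,2)@(21, 5): e=[-14,0,42] → ·  [on edge]
    (2,3)@(5, 7): e=[0,28,0] → █  [on edge]
    (3,3)@(7, 7): e=[2,24,2] → █
    (4,3)@(9, 7): e=[4,20,4] → █
    (5,3)@(11, 7): e=[6,16,6] → █
    (6,3)@(13, 7): e=[8,12,8] → █
    (7,3)@(15, 7): e=[10,8,10] → █
    (8,3)@(17, 7): e=[12,4,12] → █
    (9,3)@(19, 7): e=[14,0,14] → ·  [on edge]
    (2,4)@(5, 9): e=[30,24,-26] → ·
    (3,4)@(7, 9): e=[32,20,-24] → ·
    (4,4)@(9, 9): e=[34,16,-22] → ·
    (8,4)@(17, 9): e=[42,0,-14] → ·  [on edge]
    (7,5)@(15, 11): e=[70,0,-42] → ·  [on edge]
    (6,6)@(13, 13): e=[98,0,-70] → ·  [on edge]
    (5,7)@(11, 15): e=[126,0,-98] → ·  [on edge]
    (4,8)@(9, 17): e=[154,0,-126] → ·  [on edge]
    (3,9)@(7, 19): e=[182,0,-154] → ·  [on edge]
  covered (7 px):
    · · · · · · · · · · ·
    · · · · · · · · · · ·
    · · · · · · · · · · ·
    · · █ █ █ █ █ █ █ · ·
    · · · · · · · · · · ·
    · · · · · · · · · · ·
    · · · · · · · · · · ·
    · · · · · · · · · · ·
    · · · · · · · · · · ·
    · · · · · · · · · · ·
T2:
  2·area = 24
  edge (6, 4)→(0, 0): d=(-6,-4) top-left  bias=+0
  edge (0, 0)→(18, 8): d=(18,8) right/bottom  bias=-1
  edge (18, 8)→(6, 4): d=(-12,-4) top-left  bias=+0
    (1,1)@(3, 3): e=[-6,30,0] → ·  [on edge]
    (2,1)@(5, 3): e=[2,14,8] → █
    (3,1)@(7, 3): e=[10,-2,16] → ·
    (2,2)@(5, 5): e=[-10,50,-16] → ·
    (4,2)@(9, 5): e=[6,18,0] → █  [on edge]
    (5,2)@(11, 5): e=[14,2,8] → █
    (6,2)@(13, 5): e=[22,-14,16] → ·
    (4,3)@(9, 7): e=[-6,54,-24] → ·
    (5,3)@(11, 7): e=[2,38,-16] → ·
    (7,3)@(15, 7): e=[18,6,0] → █  [on edge]
    (8,3)@(17, 7): e=[26,-10,8] → ·
    (7,4)@(15, 9): e=[6,42,-24] → ·
    (10,4)@(21, 9): e=[30,-6,0] → ·  [on edge]
  covered (4 px):
    · · · · · · · · · · ·
    · · █ · · · · · · · ·
    · · · · █ █ · · · · ·
    · · · · · · · █ · · ·
    · · · · · · · · · · ·
    · · · · · · · · · · ·
    · · · · · · · · · · ·
    · · · · · · · · · · ·
    · · · · · · · · · · ·
    · · · · · · · · · · ·

Final: "outside"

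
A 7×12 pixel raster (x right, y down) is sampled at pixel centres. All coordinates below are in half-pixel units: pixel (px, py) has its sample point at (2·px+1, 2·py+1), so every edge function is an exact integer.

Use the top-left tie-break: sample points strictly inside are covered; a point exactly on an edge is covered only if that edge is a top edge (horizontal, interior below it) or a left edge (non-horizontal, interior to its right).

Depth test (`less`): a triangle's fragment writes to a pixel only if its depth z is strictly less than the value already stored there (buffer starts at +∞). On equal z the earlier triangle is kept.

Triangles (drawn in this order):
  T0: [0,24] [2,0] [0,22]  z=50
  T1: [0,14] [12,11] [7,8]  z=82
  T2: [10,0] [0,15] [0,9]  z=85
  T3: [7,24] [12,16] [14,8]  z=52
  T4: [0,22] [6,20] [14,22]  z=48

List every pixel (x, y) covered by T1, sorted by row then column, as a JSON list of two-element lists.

T0:
  2·area = 4  (B↔C swapped to make it positive)
  edge (0, 24)→(0, 22): d=(0,-2) top-left  bias=+0
  edge (0, 22)→(2, 0): d=(2,-22) top-left  bias=+0
  edge (2, 0)→(0, 24): d=(-2,24) right/bottom  bias=-1
    (0,5)@(1, 11): e=[2,0,2] → █  [on edge]
    (1,5)@(3, 11): e=[6,44,-46] → ·
    (0,6)@(1, 13): e=[2,4,-2] → ·
  covered (1 px):
    · · · · · · ·
    · · · · · · ·
    · · · · · · ·
    · · · · · · ·
    · · · · · · ·
    █ · · · · · ·
    · · · · · · ·
    · · · · · · ·
    · · · · · · ·
    · · · · · · ·
    · · · · · · ·
    · · · · · · ·
T1:
  2·area = 51  (B↔C swapped to make it positive)
  edge (0, 14)→(7, 8): d=(7,-6) top-left  bias=+0
  edge (7, 8)→(12, 11): d=(5,3) right/bottom  bias=-1
  edge (12, 11)→(0, 14): d=(-12,3) right/bottom  bias=-1
    (3,4)@(7, 9): e=[7,5,39] → █
    (4,4)@(9, 9): e=[19,-1,33] → ·
    (2,5)@(5, 11): e=[9,21,21] → █
    (4,5)@(9, 11): e=[33,9,9] → █
    (5,5)@(11, 11): e=[45,3,3] → █
    (6,5)@(13, 11): e=[57,-3,-3] → ·
    (1,6)@(3, 13): e=[11,37,3] → █
    (2,6)@(5, 13): e=[23,31,-3] → ·
    (3,6)@(7, 13): e=[35,25,-9] → ·
    (4,6)@(9, 13): e=[47,19,-15] → ·
    (5,6)@(11, 13): e=[59,13,-21] → ·
    (1,7)@(3, 15): e=[25,47,-21] → ·
  covered (6 px):
    · · · · · · ·
    · · · · · · ·
    · · · · · · ·
    · · · · · · ·
    · · · █ · · ·
    · · █ █ █ █ ·
    · █ · · · · ·
    · · · · · · ·
    · · · · · · ·
    · · · · · · ·
    · · · · · · ·
    · · · · · · ·
T2:
  2·area = 60
  edge (10, 0)→(0, 15): d=(-10,15) right/bottom  bias=-1
  edge (0, 15)→(0, 9): d=(0,-6) top-left  bias=+0
  edge (0, 9)→(10, 0): d=(10,-9) top-left  bias=+0
    (4,0)@(9, 1): e=[5,54,1] → █
    (5,0)@(11, 1): e=[-25,66,19] → ·
    (3,1)@(7, 3): e=[15,42,3] → █
    (4,1)@(9, 3): e=[-15,54,21] → ·
    (2,2)@(5, 5): e=[25,30,5] → █
    (3,2)@(7, 5): e=[-5,42,23] → ·
    (1,3)@(3, 7): e=[35,18,7] → █
    (3,3)@(7, 7): e=[-25,42,43] → ·
    (0,4)@(1, 9): e=[45,6,9] → █
    (2,4)@(5, 9): e=[-15,30,45] → ·
    (0,5)@(1, 11): e=[25,6,29] → █
    (1,5)@(3, 11): e=[-5,18,47] → ·
  covered (9 px):
    · · · · █ · ·
    · · · █ · · ·
    · · █ · · · ·
    · █ █ · · · ·
    █ █ · · · · ·
    █ · · · · · ·
    █ · · · · · ·
    · · · · · · ·
    · · · · · · ·
    · · · · · · ·
    · · · · · · ·
    · · · · · · ·
T3:
  2·area = 24  (B↔C swapped to make it positive)
  edge (7, 24)→(14, 8): d=(7,-16) top-left  bias=+0
  edge (14, 8)→(12, 16): d=(-2,8) right/bottom  bias=-1
  edge (12, 16)→(7, 24): d=(-5,8) right/bottom  bias=-1
    (6,5)@(13, 11): e=[5,2,17] → █
    (6,6)@(13, 13): e=[19,-2,7] → ·
    (5,7)@(11, 15): e=[1,10,13] → █
    (6,7)@(13, 15): e=[33,-6,-3] → ·
    (5,8)@(11, 17): e=[15,6,3] → █
    (6,8)@(13, 17): e=[47,-10,-13] → ·
    (5,9)@(11, 19): e=[29,2,-7] → ·
  covered (3 px):
    · · · · · · ·
    · · · · · · ·
    · · · · · · ·
    · · · · · · ·
    · · · · · · ·
    · · · · · · █
    · · · · · · ·
    · · · · · █ ·
    · · · · · █ ·
    · · · · · · ·
    · · · · · · ·
    · · · · · · ·
T4:
  2·area = 28
  edge (0, 22)→(6, 20): d=(6,-2) top-left  bias=+0
  edge (6, 20)→(14, 22): d=(8,2) right/bottom  bias=-1
  edge (14, 22)→(0, 22): d=(-14,0) right/bottom  bias=-1
    (4,9)@(9, 19): e=[0,-14,42] → ·  [on edge]
    (1,10)@(3, 21): e=[0,14,14] → █  [on edge]
    (2,10)@(5, 21): e=[4,10,14] → █
    (3,10)@(7, 21): e=[8,6,14] → █
    (4,10)@(9, 21): e=[12,2,14] → █
    (5,10)@(11, 21): e=[16,-2,14] → ·
    (1,11)@(3, 23): e=[12,30,-14] → ·
    (2,11)@(5, 23): e=[16,26,-14] → ·
    (3,11)@(7, 23): e=[20,22,-14] → ·
    (4,11)@(9, 23): e=[24,18,-14] → ·
  covered (4 px):
    · · · · · · ·
    · · · · · · ·
    · · · · · · ·
    · · · · · · ·
    · · · · · · ·
    · · · · · · ·
    · · · · · · ·
    · · · · · · ·
    · · · · · · ·
    · · · · · · ·
    · █ █ █ █ · ·
    · · · · · · ·

Answer: [[3,4],[2,5],[3,5],[4,5],[5,5],[1,6]]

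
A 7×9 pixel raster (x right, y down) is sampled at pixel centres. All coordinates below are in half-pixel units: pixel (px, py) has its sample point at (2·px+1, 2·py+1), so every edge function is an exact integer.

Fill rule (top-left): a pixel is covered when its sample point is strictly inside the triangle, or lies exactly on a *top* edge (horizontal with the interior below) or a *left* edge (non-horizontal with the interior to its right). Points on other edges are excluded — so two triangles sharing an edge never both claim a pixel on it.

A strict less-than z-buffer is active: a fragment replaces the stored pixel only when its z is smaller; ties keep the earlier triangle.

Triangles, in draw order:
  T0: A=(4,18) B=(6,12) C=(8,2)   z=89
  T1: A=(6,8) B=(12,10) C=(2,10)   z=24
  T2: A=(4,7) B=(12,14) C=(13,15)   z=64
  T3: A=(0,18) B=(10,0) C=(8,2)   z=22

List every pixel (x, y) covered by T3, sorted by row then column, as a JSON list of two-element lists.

T0:
  2·area = 8  (B↔C swapped to make it positive)
  edge (4, 18)→(8, 2): d=(4,-16) top-left  bias=+0
  edge (8, 2)→(6, 12): d=(-2,10) right/bottom  bias=-1
  edge (6, 12)→(4, 18): d=(-2,6) right/bottom  bias=-1
    (4,1)@(9, 3): e=[20,-12,0] → ·  [on edge]
    (3,3)@(7, 7): e=[4,0,4] → ·  [on edge]
    (3,4)@(7, 9): e=[12,-4,0] → ·  [on edge]
    (2,7)@(5, 15): e=[4,4,0] → ·  [on edge]
    (2,8)@(5, 17): e=[12,0,-4] → ·  [on edge]
  covered (0 px):
    · · · · · · ·
    · · · · · · ·
    · · · · · · ·
    · · · · · · ·
    · · · · · · ·
    · · · · · · ·
    · · · · · · ·
    · · · · · · ·
    · · · · · · ·
T1:
  2·area = 20
  edge (6, 8)→(12, 10): d=(6,2) right/bottom  bias=-1
  edge (12, 10)→(2, 10): d=(-10,0) right/bottom  bias=-1
  edge (2, 10)→(6, 8): d=(4,-2) top-left  bias=+0
    (1,3)@(3, 7): e=[0,30,-10] → ·  [on edge]
    (2,4)@(5, 9): e=[8,10,2] → █
    (3,4)@(7, 9): e=[4,10,6] → █
    (4,4)@(9, 9): e=[0,10,10] → ·  [on edge]
    (2,5)@(5, 11): e=[20,-10,10] → ·
    (3,5)@(7, 11): e=[16,-10,14] → ·
  covered (2 px):
    · · · · · · ·
    · · · · · · ·
    · · · · · · ·
    · · · · · · ·
    · · █ █ · · ·
    · · · · · · ·
    · · · · · · ·
    · · · · · · ·
    · · · · · · ·
T2:
  2·area = 1
  edge (4, 7)→(12, 14): d=(8,7) right/bottom  bias=-1
  edge (12, 14)→(13, 15): d=(1,1) right/bottom  bias=-1
  edge (13, 15)→(4, 7): d=(-9,-8) top-left  bias=+0
    (0,1)@(1, 3): e=[-11,0,12] → ·  [on edge]
    (1,2)@(3, 5): e=[-9,0,10] → ·  [on edge]
    (2,3)@(5, 7): e=[-7,0,8] → ·  [on edge]
    (3,4)@(7, 9): e=[-5,0,6] → ·  [on edge]
    (4,5)@(9, 11): e=[-3,0,4] → ·  [on edge]
    (5,6)@(11, 13): e=[-1,0,2] → ·  [on edge]
    (6,7)@(13, 15): e=[1,0,0] → ·  [on edge]
  covered (0 px):
    · · · · · · ·
    · · · · · · ·
    · · · · · · ·
    · · · · · · ·
    · · · · · · ·
    · · · · · · ·
    · · · · · · ·
    · · · · · · ·
    · · · · · · ·
T3:
  2·area = 16  (B↔C swapped to make it positive)
  edge (0, 18)→(8, 2): d=(8,-16) top-left  bias=+0
  edge (8, 2)→(10, 0): d=(2,-2) top-left  bias=+0
  edge (10, 0)→(0, 18): d=(-10,18) right/bottom  bias=-1
    (4,0)@(9, 1): e=[8,0,8] → █  [on edge]
    (5,0)@(11, 1): e=[40,4,-28] → ·
    (3,1)@(7, 3): e=[-8,0,24] → ·  [on edge]
    (4,1)@(9, 3): e=[24,4,-12] → ·
    (2,2)@(5, 5): e=[-24,0,40] → ·  [on edge]
    (3,2)@(7, 5): e=[8,4,4] → █
    (4,2)@(9, 5): e=[40,8,-32] → ·
    (1,3)@(3, 7): e=[-40,0,56] → ·  [on edge]
    (3,3)@(7, 7): e=[24,8,-16] → ·
    (0,4)@(1, 9): e=[-56,0,72] → ·  [on edge]
    (2,4)@(5, 9): e=[8,8,0] → ·  [on edge]
  covered (2 px):
    · · · · █ · ·
    · · · · · · ·
    · · · █ · · ·
    · · · · · · ·
    · · · · · · ·
    · · · · · · ·
    · · · · · · ·
    · · · · · · ·
    · · · · · · ·

Final: [[4,0],[3,2]]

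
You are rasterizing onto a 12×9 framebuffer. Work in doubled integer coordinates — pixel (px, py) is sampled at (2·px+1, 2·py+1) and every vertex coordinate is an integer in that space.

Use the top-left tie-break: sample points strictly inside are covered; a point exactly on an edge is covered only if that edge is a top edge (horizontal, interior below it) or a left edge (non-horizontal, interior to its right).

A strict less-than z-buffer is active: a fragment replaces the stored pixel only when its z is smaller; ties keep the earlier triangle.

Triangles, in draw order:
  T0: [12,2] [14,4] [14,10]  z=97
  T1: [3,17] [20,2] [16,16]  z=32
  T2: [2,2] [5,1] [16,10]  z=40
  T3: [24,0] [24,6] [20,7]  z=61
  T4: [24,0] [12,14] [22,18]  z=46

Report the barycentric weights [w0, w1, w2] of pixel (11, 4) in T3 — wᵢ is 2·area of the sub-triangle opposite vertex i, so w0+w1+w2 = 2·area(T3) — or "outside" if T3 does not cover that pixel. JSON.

T0:
  2·area = 12
  edge (12, 2)→(14, 4): d=(2,2) right/bottom  bias=-1
  edge (14, 4)→(14, 10): d=(0,6) right/bottom  bias=-1
  edge (14, 10)→(12, 2): d=(-2,-8) top-left  bias=+0
    (5,0)@(11, 1): e=[0,18,-6] → ·  [on edge]
    (6,1)@(13, 3): e=[0,6,6] → ·  [on edge]
    (6,2)@(13, 5): e=[4,6,2] → █
    (7,2)@(15, 5): e=[0,-6,18] → ·  [on edge]
    (6,3)@(13, 7): e=[8,6,-2] → ·
    (8,3)@(17, 7): e=[0,-18,30] → ·  [on edge]
    (9,4)@(19, 9): e=[0,-30,42] → ·  [on edge]
    (10,5)@(21, 11): e=[0,-42,54] → ·  [on edge]
    (11,6)@(23, 13): e=[0,-54,66] → ·  [on edge]
  covered (1 px):
    · · · · · · · · · · · ·
    · · · · · · · · · · · ·
    · · · · · · █ · · · · ·
    · · · · · · · · · · · ·
    · · · · · · · · · · · ·
    · · · · · · · · · · · ·
    · · · · · · · · · · · ·
    · · · · · · · · · · · ·
    · · · · · · · · · · · ·
T1:
  2·area = 178
  edge (3, 17)→(20, 2): d=(17,-15) top-left  bias=+0
  edge (20, 2)→(16, 16): d=(-4,14) right/bottom  bias=-1
  edge (16, 16)→(3, 17): d=(-13,1) right/bottom  bias=-1
    (9,1)@(19, 3): e=[2,10,166] → █
    (10,1)@(21, 3): e=[32,-18,164] → ·
    (8,2)@(17, 5): e=[6,30,142] → █
    (10,2)@(21, 5): e=[66,-26,138] → ·
    (7,3)@(15, 7): e=[10,50,118] → █
    (9,3)@(19, 7): e=[70,-6,114] → ·
    (6,4)@(13, 9): e=[14,70,94] → █
    (9,4)@(19, 9): e=[104,-14,88] → ·
    (5,5)@(11, 11): e=[18,90,70] → █
    (9,5)@(19, 11): e=[138,-22,62] → ·
    (4,6)@(9, 13): e=[22,110,46] → █
    (8,6)@(17, 13): e=[142,-2,38] → ·
    (1,8)@(3, 17): e=[0,178,0] → ·  [on edge]
  covered (21 px):
    · · · · · · · · · · · ·
    · · · · · · · · · █ · ·
    · · · · · · · · █ █ · ·
    · · · · · · · █ █ · · ·
    · · · · · · █ █ █ · · ·
    · · · · · █ █ █ █ · · ·
    · · · · █ █ █ █ · · · ·
    · · · █ █ █ █ █ · · · ·
    · · · · · · · · · · · ·
T2:
  2·area = 38
  edge (2, 2)→(5, 1): d=(3,-1) top-left  bias=+0
  edge (5, 1)→(16, 10): d=(11,9) right/bottom  bias=-1
  edge (16, 10)→(2, 2): d=(-14,-8) top-left  bias=+0
    (2,0)@(5, 1): e=[0,0,38] → ·  [on edge]
    (2,1)@(5, 3): e=[6,22,10] → █
    (3,1)@(7, 3): e=[8,4,26] → █
    (4,1)@(9, 3): e=[10,-14,42] → ·
    (2,2)@(5, 5): e=[12,44,-18] → ·
    (3,2)@(7, 5): e=[14,26,-2] → ·
    (4,2)@(9, 5): e=[16,8,14] → █
    (5,2)@(11, 5): e=[18,-10,30] → ·
    (4,3)@(9, 7): e=[22,30,-14] → ·
    (5,3)@(11, 7): e=[24,12,2] → █
    (6,3)@(13, 7): e=[26,-6,18] → ·
    (5,4)@(11, 9): e=[30,34,-26] → ·
  covered (4 px):
    · · · · · · · · · · · ·
    · · █ █ · · · · · · · ·
    · · · · █ · · · · · · ·
    · · · · · █ · · · · · ·
    · · · · · · · · · · · ·
    · · · · · · · · · · · ·
    · · · · · · · · · · · ·
    · · · · · · · · · · · ·
    · · · · · · · · · · · ·
T3:
  2·area = 24
  edge (24, 0)→(24, 6): d=(0,6) right/bottom  bias=-1
  edge (24, 6)→(20, 7): d=(-4,1) right/bottom  bias=-1
  edge (20, 7)→(24, 0): d=(4,-7) top-left  bias=+0
    (11,1)@(23, 3): e=[6,13,5] → █
    (11,2)@(23, 5): e=[6,5,13] → █
    (11,3)@(23, 7): e=[6,-3,21] → ·
  covered (2 px):
    · · · · · · · · · · · ·
    · · · · · · · · · · · █
    · · · · · · · · · · · █
    · · · · · · · · · · · ·
    · · · · · · · · · · · ·
    · · · · · · · · · · · ·
    · · · · · · · · · · · ·
    · · · · · · · · · · · ·
    · · · · · · · · · · · ·
T4:
  2·area = 188  (B↔C swapped to make it positive)
  edge (24, 0)→(22, 18): d=(-2,18) right/bottom  bias=-1
  edge (22, 18)→(12, 14): d=(-10,-4) top-left  bias=+0
  edge (12, 14)→(24, 0): d=(12,-14) top-left  bias=+0
    (11,1)@(23, 3): e=[12,154,22] → █
    (10,2)@(21, 5): e=[44,126,18] → █
    (9,3)@(19, 7): e=[76,98,14] → █
    (8,4)@(17, 9): e=[108,70,10] → █
    (11,4)@(23, 9): e=[0,94,94] → ·  [on edge]
    (7,5)@(15, 11): e=[140,42,6] → █
    (11,5)@(23, 11): e=[-4,74,118] → ·
    (6,6)@(13, 13): e=[172,14,2] → █
    (11,6)@(23, 13): e=[-8,54,142] → ·
    (6,7)@(13, 15): e=[168,-6,26] → ·
    (7,7)@(15, 15): e=[132,2,54] → █
    (11,7)@(23, 15): e=[-12,34,166] → ·
  covered (23 px):
    · · · · · · · · · · · ·
    · · · · · · · · · · · █
    · · · · · · · · · · █ █
    · · · · · · · · · █ █ █
    · · · · · · · · █ █ █ ·
    · · · · · · · █ █ █ █ ·
    · · · · · · █ █ █ █ █ ·
    · · · · · · · █ █ █ █ ·
    · · · · · · · · · · █ ·

Answer: "outside"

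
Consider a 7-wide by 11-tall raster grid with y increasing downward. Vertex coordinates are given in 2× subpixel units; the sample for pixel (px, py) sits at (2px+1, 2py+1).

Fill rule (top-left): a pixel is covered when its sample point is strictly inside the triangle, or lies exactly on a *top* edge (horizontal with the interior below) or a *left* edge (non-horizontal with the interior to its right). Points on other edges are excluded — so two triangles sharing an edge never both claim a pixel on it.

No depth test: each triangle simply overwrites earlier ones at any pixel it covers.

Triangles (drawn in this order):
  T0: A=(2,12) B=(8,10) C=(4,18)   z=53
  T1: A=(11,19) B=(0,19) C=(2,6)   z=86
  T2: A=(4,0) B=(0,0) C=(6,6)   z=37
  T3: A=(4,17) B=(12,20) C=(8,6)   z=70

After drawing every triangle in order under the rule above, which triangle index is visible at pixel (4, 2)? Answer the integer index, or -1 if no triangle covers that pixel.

T0:
  2·area = 40
  edge (2, 12)→(8, 10): d=(6,-2) top-left  bias=+0
  edge (8, 10)→(4, 18): d=(-4,8) right/bottom  bias=-1
  edge (4, 18)→(2, 12): d=(-2,-6) top-left  bias=+0
    (0,4)@(1, 9): e=[-20,60,0] → ·  [on edge]
    (5,4)@(11, 9): e=[0,-20,60] → ·  [on edge]
    (2,5)@(5, 11): e=[0,20,20] → #  [on edge]
    (3,5)@(7, 11): e=[4,4,32] → #
    (4,5)@(9, 11): e=[8,-12,44] → ·
    (1,6)@(3, 13): e=[8,28,4] → #
    (3,6)@(7, 13): e=[16,-4,28] → ·
    (1,7)@(3, 15): e=[20,20,0] → #  [on edge]
    (3,7)@(7, 15): e=[28,-12,24] → ·
    (1,8)@(3, 17): e=[32,12,-4] → ·
    (2,8)@(5, 17): e=[36,-4,8] → ·
    (2,10)@(5, 21): e=[60,-20,0] → ·  [on edge]
  covered (6 px):
    · · · · · · ·
    · · · · · · ·
    · · · · · · ·
    · · · · · · ·
    · · · · · · ·
    · · # # · · ·
    · # # · · · ·
    · # # · · · ·
    · · · · · · ·
    · · · · · · ·
    · · · · · · ·
T1:
  2·area = 143
  edge (11, 19)→(0, 19): d=(-11,0) right/bottom  bias=-1
  edge (0, 19)→(2, 6): d=(2,-13) top-left  bias=+0
  edge (2, 6)→(11, 19): d=(9,13) right/bottom  bias=-1
    (1,4)@(3, 9): e=[110,19,14] → #
    (2,4)@(5, 9): e=[110,45,-12] → ·
    (1,5)@(3, 11): e=[88,23,32] → #
    (2,5)@(5, 11): e=[88,49,6] → #
    (3,5)@(7, 11): e=[88,75,-20] → ·
    (0,6)@(1, 13): e=[66,1,76] → #
    (3,6)@(7, 13): e=[66,79,-2] → ·
    (0,7)@(1, 15): e=[44,5,94] → #
    (3,7)@(7, 15): e=[44,83,16] → #
    (4,7)@(9, 15): e=[44,109,-10] → ·
    (0,8)@(1, 17): e=[22,9,112] → #
    (4,8)@(9, 17): e=[22,113,8] → #
    (0,9)@(1, 19): e=[0,13,130] → ·  [on edge]
    (1,9)@(3, 19): e=[0,39,104] → ·  [on edge]
    (2,9)@(5, 19): e=[0,65,78] → ·  [on edge]
    (3,9)@(7, 19): e=[0,91,52] → ·  [on edge]
    (4,9)@(9, 19): e=[0,117,26] → ·  [on edge]
    (5,9)@(11, 19): e=[0,143,0] → ·  [on edge]
    (6,9)@(13, 19): e=[0,169,-26] → ·  [on edge]
  covered (15 px):
    · · · · · · ·
    · · · · · · ·
    · · · · · · ·
    · · · · · · ·
    · # · · · · ·
    · # # · · · ·
    # # # · · · ·
    # # # # · · ·
    # # # # # · ·
    · · · · · · ·
    · · · · · · ·
T2:
  2·area = 24  (B↔C swapped to make it positive)
  edge (4, 0)→(6, 6): d=(2,6) right/bottom  bias=-1
  edge (6, 6)→(0, 0): d=(-6,-6) top-left  bias=+0
  edge (0, 0)→(4, 0): d=(4,0) top-left  bias=+0
    (0,0)@(1, 1): e=[20,0,4] → #  [on edge]
    (1,0)@(3, 1): e=[8,12,4] → #
    (2,0)@(5, 1): e=[-4,24,4] → ·
    (0,1)@(1, 3): e=[24,-12,12] → ·
    (1,1)@(3, 3): e=[12,0,12] → #  [on edge]
    (2,1)@(5, 3): e=[0,12,12] → ·  [on edge]
    (1,2)@(3, 5): e=[16,-12,20] → ·
    (2,2)@(5, 5): e=[4,0,20] → #  [on edge]
    (3,2)@(7, 5): e=[-8,12,20] → ·
    (2,3)@(5, 7): e=[8,-12,28] → ·
    (3,3)@(7, 7): e=[-4,0,28] → ·  [on edge]
    (3,4)@(7, 9): e=[0,-12,36] → ·  [on edge]
    (4,4)@(9, 9): e=[-12,0,36] → ·  [on edge]
    (5,5)@(11, 11): e=[-20,0,44] → ·  [on edge]
    (6,6)@(13, 13): e=[-28,0,52] → ·  [on edge]
    (4,7)@(9, 15): e=[0,-36,60] → ·  [on edge]
    (5,10)@(11, 21): e=[0,-60,84] → ·  [on edge]
  covered (4 px):
    # # · · · · ·
    · # · · · · ·
    · · # · · · ·
    · · · · · · ·
    · · · · · · ·
    · · · · · · ·
    · · · · · · ·
    · · · · · · ·
    · · · · · · ·
    · · · · · · ·
    · · · · · · ·
T3:
  2·area = 100  (B↔C swapped to make it positive)
  edge (4, 17)→(8, 6): d=(4,-11) top-left  bias=+0
  edge (8, 6)→(12, 20): d=(4,14) right/bottom  bias=-1
  edge (12, 20)→(4, 17): d=(-8,-3) top-left  bias=+0
    (3,4)@(7, 9): e=[1,26,73] → #
    (4,4)@(9, 9): e=[23,-2,79] → ·
    (3,5)@(7, 11): e=[9,34,57] → #
    (4,5)@(9, 11): e=[31,6,63] → #
    (5,5)@(11, 11): e=[53,-22,69] → ·
    (3,6)@(7, 13): e=[17,42,41] → #
    (5,6)@(11, 13): e=[61,-14,53] → ·
    (2,7)@(5, 15): e=[3,78,19] → #
    (5,7)@(11, 15): e=[69,-6,37] → ·
    (2,8)@(5, 17): e=[11,86,3] → #
    (5,8)@(11, 17): e=[77,2,21] → #
    (6,8)@(13, 17): e=[99,-26,27] → ·
  covered (13 px):
    · · · · · · ·
    · · · · · · ·
    · · · · · · ·
    · · · · · · ·
    · · · # · · ·
    · · · # # · ·
    · · · # # · ·
    · · # # # · ·
    · · # # # # ·
    · · · · · # ·
    · · · · · · ·

Z-buffer (winner per pixel, '.' = empty):
  2 2 . . . . .
  . 2 . . . . .
  . . 2 . . . .
  . . . . . . .
  . 1 . 3 . . .
  . 1 1 3 3 . .
  1 1 1 3 3 . .
  1 1 3 3 3 . .
  1 1 3 3 3 3 .
  . . . . . 3 .
  . . . . . . .

Answer: -1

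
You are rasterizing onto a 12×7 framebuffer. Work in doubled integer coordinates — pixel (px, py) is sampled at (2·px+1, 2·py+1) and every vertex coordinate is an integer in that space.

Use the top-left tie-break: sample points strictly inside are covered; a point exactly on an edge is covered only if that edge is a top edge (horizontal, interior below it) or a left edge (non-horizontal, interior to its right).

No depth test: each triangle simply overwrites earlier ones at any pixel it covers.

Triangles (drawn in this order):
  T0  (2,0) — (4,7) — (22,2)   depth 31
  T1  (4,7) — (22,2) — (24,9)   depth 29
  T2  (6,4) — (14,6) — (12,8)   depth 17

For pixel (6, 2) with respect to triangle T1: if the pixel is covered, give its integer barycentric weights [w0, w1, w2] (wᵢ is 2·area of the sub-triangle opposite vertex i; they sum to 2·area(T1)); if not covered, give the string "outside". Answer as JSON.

T0:
  2·area = 136  (B↔C swapped to make it positive)
  edge (2, 0)→(22, 2): d=(20,2) right/bottom  bias=-1
  edge (22, 2)→(4, 7): d=(-18,5) right/bottom  bias=-1
  edge (4, 7)→(2, 0): d=(-2,-7) top-left  bias=+0
    (1,0)@(3, 1): e=[18,113,5] → X
    (2,0)@(5, 1): e=[14,103,19] → X
    (3,0)@(7, 1): e=[10,93,33] → X
    (4,0)@(9, 1): e=[6,83,47] → X
    (5,0)@(11, 1): e=[2,73,61] → X
    (6,0)@(13, 1): e=[-2,63,75] → .
    (1,1)@(3, 3): e=[58,77,1] → X
    (6,1)@(13, 3): e=[38,27,71] → X
    (7,1)@(15, 3): e=[34,17,85] → X
    (8,1)@(17, 3): e=[30,7,99] → X
    (9,1)@(19, 3): e=[26,-3,113] → .
    (1,2)@(3, 5): e=[98,41,-3] → .
  covered (17 px):
    . X X X X X . . . . . .
    . X X X X X X X X . . .
    . . X X X X . . . . . .
    . . . . . . . . . . . .
    . . . . . . . . . . . .
    . . . . . . . . . . . .
    . . . . . . . . . . . .
T1:
  2·area = 136
  edge (4, 7)→(22, 2): d=(18,-5) top-left  bias=+0
  edge (22, 2)→(24, 9): d=(2,7) right/bottom  bias=-1
  edge (24, 9)→(4, 7): d=(-20,-2) top-left  bias=+0
    (9,1)@(19, 3): e=[3,23,110] → X
    (10,1)@(21, 3): e=[13,9,114] → X
    (11,1)@(23, 3): e=[23,-5,118] → .
    (6,2)@(13, 5): e=[9,69,58] → X
    (7,2)@(15, 5): e=[19,55,62] → X
    (8,2)@(17, 5): e=[29,41,66] → X
    (11,2)@(23, 5): e=[59,-1,78] → .
    (2,3)@(5, 7): e=[5,129,2] → X
    (3,3)@(7, 7): e=[15,115,6] → X
    (4,3)@(9, 7): e=[25,101,10] → X
    (5,3)@(11, 7): e=[35,87,14] → X
    (11,3)@(23, 7): e=[95,3,38] → X
  covered (17 px):
    . . . . . . . . . . . .
    . . . . . . . . . X X .
    . . . . . . X X X X X .
    . . X X X X X X X X X X
    . . . . . . . . . . . .
    . . . . . . . . . . . .
    . . . . . . . . . . . .
T2:
  2·area = 20
  edge (6, 4)→(14, 6): d=(8,2) right/bottom  bias=-1
  edge (14, 6)→(12, 8): d=(-2,2) right/bottom  bias=-1
  edge (12, 8)→(6, 4): d=(-6,-4) top-left  bias=+0
    (9,0)@(19, 1): e=[-50,0,70] → .  [on edge]
    (8,1)@(17, 3): e=[-30,0,50] → .  [on edge]
    (4,2)@(9, 5): e=[2,12,6] → X
    (5,2)@(11, 5): e=[-2,8,14] → .
    (7,2)@(15, 5): e=[-10,0,30] → .  [on edge]
    (4,3)@(9, 7): e=[18,8,-6] → .
    (5,3)@(11, 7): e=[14,4,2] → X
    (6,3)@(13, 7): e=[10,0,10] → .  [on edge]
    (5,4)@(11, 9): e=[30,0,-10] → .  [on edge]
    (4,5)@(9, 11): e=[50,0,-30] → .  [on edge]
    (3,6)@(7, 13): e=[70,0,-50] → .  [on edge]
  covered (2 px):
    . . . . . . . . . . . .
    . . . . . . . . . . . .
    . . . . X . . . . . . .
    . . . . . X . . . . . .
    . . . . . . . . . . . .
    . . . . . . . . . . . .
    . . . . . . . . . . . .

Answer: [69,58,9]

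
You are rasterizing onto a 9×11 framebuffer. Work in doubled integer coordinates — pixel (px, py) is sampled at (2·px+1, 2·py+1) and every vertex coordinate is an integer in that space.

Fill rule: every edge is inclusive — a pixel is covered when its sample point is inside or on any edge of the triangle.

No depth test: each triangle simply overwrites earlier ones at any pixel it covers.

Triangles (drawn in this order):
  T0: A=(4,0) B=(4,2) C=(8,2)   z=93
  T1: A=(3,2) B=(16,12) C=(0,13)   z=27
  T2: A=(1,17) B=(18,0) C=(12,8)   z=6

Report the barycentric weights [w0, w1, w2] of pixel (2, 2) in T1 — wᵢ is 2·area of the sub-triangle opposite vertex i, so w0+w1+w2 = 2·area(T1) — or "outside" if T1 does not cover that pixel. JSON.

T0:
  2·area = 8  (B↔C swapped to make it positive)
  edge (4, 0)→(8, 2): d=(4,2) inclusive
  edge (8, 2)→(4, 2): d=(-4,0) inclusive
  edge (4, 2)→(4, 0): d=(0,-2) inclusive
    (2,0)@(5, 1): e=[2,4,2] → █
    (3,0)@(7, 1): e=[-2,4,6] → ·
    (2,1)@(5, 3): e=[10,-4,2] → ·
  covered (1 px):
    · · █ · · · · · ·
    · · · · · · · · ·
    · · · · · · · · ·
    · · · · · · · · ·
    · · · · · · · · ·
    · · · · · · · · ·
    · · · · · · · · ·
    · · · · · · · · ·
    · · · · · · · · ·
    · · · · · · · · ·
    · · · · · · · · ·
T1:
  2·area = 173
  edge (3, 2)→(16, 12): d=(13,10) inclusive
  edge (16, 12)→(0, 13): d=(-16,1) inclusive
  edge (0, 13)→(3, 2): d=(3,-11) inclusive
    (1,1)@(3, 3): e=[13,157,3] → █
    (2,1)@(5, 3): e=[-7,155,25] → ·
    (1,2)@(3, 5): e=[39,125,9] → █
    (2,2)@(5, 5): e=[19,123,31] → █
    (3,2)@(7, 5): e=[-1,121,53] → ·
    (1,3)@(3, 7): e=[65,93,15] → █
    (3,3)@(7, 7): e=[25,89,59] → █
    (4,3)@(9, 7): e=[5,87,81] → █
    (5,3)@(11, 7): e=[-15,85,103] → ·
    (1,4)@(3, 9): e=[91,61,21] → █
    (5,4)@(11, 9): e=[11,53,109] → █
    (6,4)@(13, 9): e=[-9,51,131] → ·
  covered (19 px):
    · · · · · · · · ·
    · █ · · · · · · ·
    · █ █ · · · · · ·
    · █ █ █ █ · · · ·
    · █ █ █ █ █ · · ·
    █ █ █ █ █ █ █ · ·
    · · · · · · · · ·
    · · · · · · · · ·
    · · · · · · · · ·
    · · · · · · · · ·
    · · · · · · · · ·
T2:
  2·area = 34
  edge (1, 17)→(18, 0): d=(17,-17) inclusive
  edge (18, 0)→(12, 8): d=(-6,8) inclusive
  edge (12, 8)→(1, 17): d=(-11,9) inclusive
    (8,0)@(17, 1): e=[0,2,32] → █  [on edge]
    (7,1)@(15, 3): e=[0,6,28] → █  [on edge]
    (8,1)@(17, 3): e=[34,-10,10] → ·
    (6,2)@(13, 5): e=[0,10,24] → █  [on edge]
    (7,2)@(15, 5): e=[34,-6,6] → ·
    (5,3)@(11, 7): e=[0,14,20] → █  [on edge]
    (6,3)@(13, 7): e=[34,-2,2] → ·
    (4,4)@(9, 9): e=[0,18,16] → █  [on edge]
    (5,4)@(11, 9): e=[34,2,-2] → ·
    (3,5)@(7, 11): e=[0,22,12] → █  [on edge]
    (4,5)@(9, 11): e=[34,6,-6] → ·
    (2,6)@(5, 13): e=[0,26,8] → █  [on edge]
    (1,7)@(3, 15): e=[0,30,4] → █  [on edge]
    (0,8)@(1, 17): e=[0,34,0] → █  [on edge]
  covered (9 px):
    · · · · · · · · █
    · · · · · · · █ ·
    · · · · · · █ · ·
    · · · · · █ · · ·
    · · · · █ · · · ·
    · · · █ · · · · ·
    · · █ · · · · · ·
    · █ · · · · · · ·
    █ · · · · · · · ·
    · · · · · · · · ·
    · · · · · · · · ·

Answer: [123,31,19]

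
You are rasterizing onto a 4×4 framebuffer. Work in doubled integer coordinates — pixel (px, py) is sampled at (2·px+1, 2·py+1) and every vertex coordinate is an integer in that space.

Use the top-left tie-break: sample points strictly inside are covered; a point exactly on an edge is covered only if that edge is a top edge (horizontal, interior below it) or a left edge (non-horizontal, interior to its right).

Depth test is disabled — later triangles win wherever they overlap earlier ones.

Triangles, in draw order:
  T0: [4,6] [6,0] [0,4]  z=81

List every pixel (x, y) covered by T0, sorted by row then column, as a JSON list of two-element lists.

T0:
  2·area = 28  (B↔C swapped to make it positive)
  edge (4, 6)→(0, 4): d=(-4,-2) top-left  bias=+0
  edge (0, 4)→(6, 0): d=(6,-4) top-left  bias=+0
  edge (6, 0)→(4, 6): d=(-2,6) right/bottom  bias=-1
    (2,0)@(5, 1): e=[22,2,4] → X
    (3,0)@(7, 1): e=[26,10,-8] → .
    (1,1)@(3, 3): e=[10,6,12] → X
    (2,1)@(5, 3): e=[14,14,0] → .  [on edge]
    (1,2)@(3, 5): e=[2,18,8] → X
    (2,2)@(5, 5): e=[6,26,-4] → .
    (1,3)@(3, 7): e=[-6,30,4] → .
  covered (3 px):
    . . X .
    . X . .
    . X . .
    . . . .

Final: [[2,0],[1,1],[1,2]]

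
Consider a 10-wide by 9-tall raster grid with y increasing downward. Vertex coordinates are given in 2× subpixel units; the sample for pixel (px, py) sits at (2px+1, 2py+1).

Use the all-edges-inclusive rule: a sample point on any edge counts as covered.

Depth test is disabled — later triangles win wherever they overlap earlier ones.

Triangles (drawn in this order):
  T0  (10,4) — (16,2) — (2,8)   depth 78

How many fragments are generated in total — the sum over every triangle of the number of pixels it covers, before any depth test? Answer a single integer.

T0:
  2·area = 8
  edge (10, 4)→(16, 2): d=(6,-2) inclusive
  edge (16, 2)→(2, 8): d=(-14,6) inclusive
  edge (2, 8)→(10, 4): d=(8,-4) inclusive
    (9,0)@(19, 1): e=[0,-4,12] → ·  [on edge]
    (6,1)@(13, 3): e=[0,4,4] → █  [on edge]
    (7,1)@(15, 3): e=[4,-8,12] → ·
    (3,2)@(7, 5): e=[0,12,-4] → ·  [on edge]
    (4,2)@(9, 5): e=[4,0,4] → █  [on edge]
    (5,2)@(11, 5): e=[8,-12,12] → ·
    (6,2)@(13, 5): e=[12,-24,20] → ·
    (0,3)@(1, 7): e=[0,20,-12] → ·  [on edge]
    (4,3)@(9, 7): e=[16,-28,20] → ·
  covered (2 px):
    · · · · · · · · · ·
    · · · · · · █ · · ·
    · · · · █ · · · · ·
    · · · · · · · · · ·
    · · · · · · · · · ·
    · · · · · · · · · ·
    · · · · · · · · · ·
    · · · · · · · · · ·
    · · · · · · · · · ·

Final: 2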